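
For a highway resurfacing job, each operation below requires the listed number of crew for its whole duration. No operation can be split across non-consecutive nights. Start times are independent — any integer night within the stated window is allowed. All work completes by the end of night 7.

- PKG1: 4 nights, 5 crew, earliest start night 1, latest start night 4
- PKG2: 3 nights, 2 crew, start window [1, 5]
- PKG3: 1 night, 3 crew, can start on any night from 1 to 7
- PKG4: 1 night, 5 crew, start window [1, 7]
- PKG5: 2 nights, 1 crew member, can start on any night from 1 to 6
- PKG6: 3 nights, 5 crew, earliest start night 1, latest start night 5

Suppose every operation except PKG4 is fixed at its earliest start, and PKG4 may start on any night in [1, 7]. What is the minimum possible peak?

16

PKG4@1: n1:21  n2:13  n3:12  n4:5  n5:0  n6:0  n7:0 → peak 21
PKG4@2: n1:16  n2:18  n3:12  n4:5  n5:0  n6:0  n7:0 → peak 18
PKG4@3: n1:16  n2:13  n3:17  n4:5  n5:0  n6:0  n7:0 → peak 17
PKG4@4: n1:16  n2:13  n3:12  n4:10  n5:0  n6:0  n7:0 → peak 16
PKG4@5: n1:16  n2:13  n3:12  n4:5  n5:5  n6:0  n7:0 → peak 16
PKG4@6: n1:16  n2:13  n3:12  n4:5  n5:0  n6:5  n7:0 → peak 16
PKG4@7: n1:16  n2:13  n3:12  n4:5  n5:0  n6:0  n7:5 → peak 16
Best is PKG4@4, peak 16.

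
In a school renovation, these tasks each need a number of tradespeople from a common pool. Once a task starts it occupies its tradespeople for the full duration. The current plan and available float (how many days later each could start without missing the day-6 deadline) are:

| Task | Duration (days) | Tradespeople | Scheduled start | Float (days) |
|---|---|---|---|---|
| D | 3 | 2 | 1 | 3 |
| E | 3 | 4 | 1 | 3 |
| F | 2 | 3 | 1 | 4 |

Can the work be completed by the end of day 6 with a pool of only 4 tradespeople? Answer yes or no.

no

The minimum achievable peak is 5; 4 < 5, so no feasible schedule stays within the cap.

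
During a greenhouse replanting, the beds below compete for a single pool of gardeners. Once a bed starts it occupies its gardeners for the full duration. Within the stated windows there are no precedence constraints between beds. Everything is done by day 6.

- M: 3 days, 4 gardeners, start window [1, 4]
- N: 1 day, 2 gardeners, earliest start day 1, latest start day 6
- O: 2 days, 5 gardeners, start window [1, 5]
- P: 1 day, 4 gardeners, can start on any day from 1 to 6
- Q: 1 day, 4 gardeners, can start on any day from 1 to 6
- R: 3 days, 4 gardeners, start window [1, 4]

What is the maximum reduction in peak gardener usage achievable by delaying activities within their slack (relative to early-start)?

15

Early-start peak: d1:23  d2:13  d3:8  d4:0  d5:0  d6:0 ⇒ 23.
Leveled (M@1, N@4, O@4, P@6, Q@6, R@1): d1:8  d2:8  d3:8  d4:7  d5:5  d6:8 ⇒ 8.
Reduction 23 − 8 = 15.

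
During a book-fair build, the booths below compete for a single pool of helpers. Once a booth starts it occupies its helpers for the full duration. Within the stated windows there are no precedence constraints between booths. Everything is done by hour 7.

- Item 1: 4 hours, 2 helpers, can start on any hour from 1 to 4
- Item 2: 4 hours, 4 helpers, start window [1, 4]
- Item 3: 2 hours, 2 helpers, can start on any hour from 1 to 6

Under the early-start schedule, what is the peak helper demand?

8

Early-start schedule: Item 1@1, Item 2@1, Item 3@1.
Load per hour: hour 1: 8, hour 2: 8, hour 3: 6, hour 4: 6, hour 5: 0, hour 6: 0, hour 7: 0.
Peak is 8.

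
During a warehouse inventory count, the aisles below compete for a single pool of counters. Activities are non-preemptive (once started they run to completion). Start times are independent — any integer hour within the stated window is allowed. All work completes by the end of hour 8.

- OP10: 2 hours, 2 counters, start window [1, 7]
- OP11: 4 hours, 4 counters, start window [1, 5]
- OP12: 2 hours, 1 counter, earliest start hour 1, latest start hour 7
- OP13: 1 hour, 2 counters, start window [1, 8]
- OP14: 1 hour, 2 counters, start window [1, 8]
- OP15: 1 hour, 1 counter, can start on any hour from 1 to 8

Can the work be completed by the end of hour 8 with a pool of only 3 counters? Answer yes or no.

Total counter-hours = 27; over 8 hours the average is 27/8 > 3, so some hour must exceed 3.

no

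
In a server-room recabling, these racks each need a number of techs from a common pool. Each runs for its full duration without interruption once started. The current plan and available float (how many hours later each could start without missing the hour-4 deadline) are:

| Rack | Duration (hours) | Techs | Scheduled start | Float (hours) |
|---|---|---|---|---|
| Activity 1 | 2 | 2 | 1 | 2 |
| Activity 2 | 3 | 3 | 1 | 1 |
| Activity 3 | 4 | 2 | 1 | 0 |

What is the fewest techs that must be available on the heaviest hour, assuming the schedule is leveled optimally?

Schedule Activity 1@1, Activity 2@1, Activity 3@1: h1:7  h2:7  h3:5  h4:2 — peak 7.
No arrangement of the 6 feasible schedules does better.

7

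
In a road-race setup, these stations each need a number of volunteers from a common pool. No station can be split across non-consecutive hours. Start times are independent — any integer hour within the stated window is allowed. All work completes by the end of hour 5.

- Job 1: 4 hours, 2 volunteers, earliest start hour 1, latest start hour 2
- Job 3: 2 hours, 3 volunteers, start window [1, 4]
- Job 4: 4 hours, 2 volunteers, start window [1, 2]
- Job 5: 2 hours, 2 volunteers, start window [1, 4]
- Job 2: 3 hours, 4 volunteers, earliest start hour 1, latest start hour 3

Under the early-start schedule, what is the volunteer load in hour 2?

At early start, hour 2 has: Job 1, Job 3, Job 4, Job 5, Job 2.
Demand: 2 + 3 + 2 + 2 + 4 = 13.

13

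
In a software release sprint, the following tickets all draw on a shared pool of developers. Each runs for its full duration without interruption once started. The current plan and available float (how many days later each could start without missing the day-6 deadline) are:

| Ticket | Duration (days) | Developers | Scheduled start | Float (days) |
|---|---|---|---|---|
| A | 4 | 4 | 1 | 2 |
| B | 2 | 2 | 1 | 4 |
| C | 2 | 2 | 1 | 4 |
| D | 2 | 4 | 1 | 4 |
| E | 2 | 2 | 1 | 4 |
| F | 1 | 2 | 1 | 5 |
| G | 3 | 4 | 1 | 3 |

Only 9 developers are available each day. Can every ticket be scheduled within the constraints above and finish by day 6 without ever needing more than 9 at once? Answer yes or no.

The minimum achievable peak is 10; 9 < 10, so no feasible schedule stays within the cap.

no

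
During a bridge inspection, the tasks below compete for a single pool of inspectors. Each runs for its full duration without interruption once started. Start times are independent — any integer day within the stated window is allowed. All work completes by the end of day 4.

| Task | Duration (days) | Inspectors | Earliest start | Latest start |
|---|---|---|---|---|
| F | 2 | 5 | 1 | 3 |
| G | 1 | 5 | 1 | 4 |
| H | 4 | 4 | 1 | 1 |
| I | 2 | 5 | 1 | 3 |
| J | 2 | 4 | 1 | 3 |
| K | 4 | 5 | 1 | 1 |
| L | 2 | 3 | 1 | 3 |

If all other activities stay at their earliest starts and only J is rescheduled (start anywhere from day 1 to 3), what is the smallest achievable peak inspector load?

27

J@1: d1:31  d2:26  d3:9  d4:9 → peak 31
J@2: d1:27  d2:26  d3:13  d4:9 → peak 27
J@3: d1:27  d2:22  d3:13  d4:13 → peak 27
Best is J@2, peak 27.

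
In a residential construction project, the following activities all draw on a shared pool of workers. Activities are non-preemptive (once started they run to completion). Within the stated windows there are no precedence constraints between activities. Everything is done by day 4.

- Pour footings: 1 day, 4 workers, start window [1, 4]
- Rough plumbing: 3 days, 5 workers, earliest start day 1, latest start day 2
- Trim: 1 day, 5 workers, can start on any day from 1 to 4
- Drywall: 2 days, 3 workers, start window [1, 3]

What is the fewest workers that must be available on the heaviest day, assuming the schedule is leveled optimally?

Early-start (Pour footings@1, Rough plumbing@1, Trim@1, Drywall@1) gives peak 17: d1:17  d2:8  d3:5  d4:0.
Shift Trim→4, Drywall→2.
Schedule Pour footings@1, Rough plumbing@1, Trim@4, Drywall@2: d1:9  d2:8  d3:8  d4:5 — peak 9.

9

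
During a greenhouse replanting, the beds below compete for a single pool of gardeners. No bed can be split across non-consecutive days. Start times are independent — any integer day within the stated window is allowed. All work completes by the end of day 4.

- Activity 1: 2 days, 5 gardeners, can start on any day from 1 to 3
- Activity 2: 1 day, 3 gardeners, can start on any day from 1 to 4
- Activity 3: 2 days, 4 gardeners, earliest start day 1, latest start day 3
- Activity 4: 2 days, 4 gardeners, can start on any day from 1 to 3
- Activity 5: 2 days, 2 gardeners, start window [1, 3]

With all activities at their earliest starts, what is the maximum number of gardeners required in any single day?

18

Early-start schedule: Activity 1@1, Activity 2@1, Activity 3@1, Activity 4@1, Activity 5@1.
Load per day: day 1: 18, day 2: 15, day 3: 0, day 4: 0.
Peak is 18.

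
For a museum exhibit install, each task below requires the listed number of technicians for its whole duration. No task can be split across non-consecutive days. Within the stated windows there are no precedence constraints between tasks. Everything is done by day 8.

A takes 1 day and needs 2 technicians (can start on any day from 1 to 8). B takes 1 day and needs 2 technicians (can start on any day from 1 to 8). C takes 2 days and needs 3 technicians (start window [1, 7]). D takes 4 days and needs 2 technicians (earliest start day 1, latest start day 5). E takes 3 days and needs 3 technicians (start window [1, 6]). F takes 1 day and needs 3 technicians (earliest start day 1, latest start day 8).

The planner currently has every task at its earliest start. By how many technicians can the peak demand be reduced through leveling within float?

10

Early-start peak: d1:15  d2:8  d3:5  d4:2  d5:0  d6:0  d7:0  d8:0 ⇒ 15.
Leveled (A@1, B@1, C@2, D@2, E@4, F@7): d1:4  d2:5  d3:5  d4:5  d5:5  d6:3  d7:3  d8:0 ⇒ 5.
Reduction 15 − 5 = 10.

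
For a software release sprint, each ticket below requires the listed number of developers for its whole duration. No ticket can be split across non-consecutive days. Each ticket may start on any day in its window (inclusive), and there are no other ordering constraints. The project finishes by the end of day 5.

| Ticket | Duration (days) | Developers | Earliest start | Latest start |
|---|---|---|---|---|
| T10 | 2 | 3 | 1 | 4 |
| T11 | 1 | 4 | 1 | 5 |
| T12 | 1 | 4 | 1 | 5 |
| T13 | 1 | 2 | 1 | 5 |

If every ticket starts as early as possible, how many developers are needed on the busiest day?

13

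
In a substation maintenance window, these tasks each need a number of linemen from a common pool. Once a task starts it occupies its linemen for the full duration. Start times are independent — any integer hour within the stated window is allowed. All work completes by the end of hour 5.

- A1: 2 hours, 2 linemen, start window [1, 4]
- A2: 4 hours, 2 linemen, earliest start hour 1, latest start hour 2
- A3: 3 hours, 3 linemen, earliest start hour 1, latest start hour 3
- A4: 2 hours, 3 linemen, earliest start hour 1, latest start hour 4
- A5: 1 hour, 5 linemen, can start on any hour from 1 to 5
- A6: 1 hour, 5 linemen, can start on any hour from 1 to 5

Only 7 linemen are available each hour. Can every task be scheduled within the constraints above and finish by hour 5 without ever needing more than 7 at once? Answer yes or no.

no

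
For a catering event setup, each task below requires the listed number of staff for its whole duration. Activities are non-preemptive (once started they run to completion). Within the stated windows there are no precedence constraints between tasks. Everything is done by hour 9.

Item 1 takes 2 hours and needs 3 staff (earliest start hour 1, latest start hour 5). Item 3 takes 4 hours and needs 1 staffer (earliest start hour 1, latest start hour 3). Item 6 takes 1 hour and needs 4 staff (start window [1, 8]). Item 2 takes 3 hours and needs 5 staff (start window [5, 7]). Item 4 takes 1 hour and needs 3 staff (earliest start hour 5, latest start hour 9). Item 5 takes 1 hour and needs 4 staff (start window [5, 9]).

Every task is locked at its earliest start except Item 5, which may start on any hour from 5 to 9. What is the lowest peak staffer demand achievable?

8

Item 5@5: h1:8  h2:4  h3:1  h4:1  h5:12  h6:5  h7:5  h8:0  h9:0 → peak 12
Item 5@6: h1:8  h2:4  h3:1  h4:1  h5:8  h6:9  h7:5  h8:0  h9:0 → peak 9
Item 5@7: h1:8  h2:4  h3:1  h4:1  h5:8  h6:5  h7:9  h8:0  h9:0 → peak 9
Item 5@8: h1:8  h2:4  h3:1  h4:1  h5:8  h6:5  h7:5  h8:4  h9:0 → peak 8
Item 5@9: h1:8  h2:4  h3:1  h4:1  h5:8  h6:5  h7:5  h8:0  h9:4 → peak 8
Best is Item 5@8, peak 8.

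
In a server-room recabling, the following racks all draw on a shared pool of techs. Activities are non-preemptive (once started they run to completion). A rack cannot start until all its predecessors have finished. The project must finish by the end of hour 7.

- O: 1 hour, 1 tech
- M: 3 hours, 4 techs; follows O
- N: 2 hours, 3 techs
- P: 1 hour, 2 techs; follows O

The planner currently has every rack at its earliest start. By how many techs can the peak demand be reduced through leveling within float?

Early-start peak: h1:4  h2:9  h3:4  h4:4  h5:0  h6:0  h7:0 ⇒ 9.
Leveled (O@1, M@2, N@5, P@7): h1:1  h2:4  h3:4  h4:4  h5:3  h6:3  h7:2 ⇒ 4.
Reduction 9 − 4 = 5.

5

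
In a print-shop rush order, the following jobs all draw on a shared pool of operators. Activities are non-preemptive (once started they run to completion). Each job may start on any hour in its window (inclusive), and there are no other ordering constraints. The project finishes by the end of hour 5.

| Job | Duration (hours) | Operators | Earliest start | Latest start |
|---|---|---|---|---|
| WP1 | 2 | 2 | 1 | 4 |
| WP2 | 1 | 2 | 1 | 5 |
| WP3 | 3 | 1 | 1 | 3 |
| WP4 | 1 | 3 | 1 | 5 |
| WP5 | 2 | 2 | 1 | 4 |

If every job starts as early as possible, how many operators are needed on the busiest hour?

10

Early-start schedule: WP1@1, WP2@1, WP3@1, WP4@1, WP5@1.
Load per hour: hour 1: 10, hour 2: 5, hour 3: 1, hour 4: 0, hour 5: 0.
Peak is 10.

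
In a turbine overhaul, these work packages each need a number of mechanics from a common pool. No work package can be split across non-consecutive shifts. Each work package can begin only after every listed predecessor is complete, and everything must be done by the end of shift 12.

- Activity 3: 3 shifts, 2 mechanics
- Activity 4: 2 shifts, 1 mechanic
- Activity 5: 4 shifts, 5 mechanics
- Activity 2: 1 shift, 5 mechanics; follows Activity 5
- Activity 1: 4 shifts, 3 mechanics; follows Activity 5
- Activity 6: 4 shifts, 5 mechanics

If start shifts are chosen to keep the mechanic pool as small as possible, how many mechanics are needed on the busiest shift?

8

Early-start (Activity 3@1, Activity 4@1, Activity 5@1, Activity 2@5, Activity 1@5, Activity 6@1) gives peak 13: s1:13  s2:13  s3:12  s4:10  s5:8  s6:3  s7:3  s8:3  s9:0  s10:0  s11:0  s12:0.
Shift Activity 6→6.
Schedule Activity 3@1, Activity 4@1, Activity 5@1, Activity 2@5, Activity 1@5, Activity 6@6: s1:8  s2:8  s3:7  s4:5  s5:8  s6:8  s7:8  s8:8  s9:5  s10:0  s11:0  s12:0 — peak 8.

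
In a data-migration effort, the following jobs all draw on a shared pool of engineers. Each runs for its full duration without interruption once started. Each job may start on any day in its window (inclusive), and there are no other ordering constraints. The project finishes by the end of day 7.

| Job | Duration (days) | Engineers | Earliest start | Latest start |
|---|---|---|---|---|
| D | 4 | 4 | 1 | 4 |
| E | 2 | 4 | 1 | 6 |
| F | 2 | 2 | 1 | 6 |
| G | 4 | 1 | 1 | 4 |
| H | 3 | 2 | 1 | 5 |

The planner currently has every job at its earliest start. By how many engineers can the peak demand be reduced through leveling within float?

Early-start peak: d1:13  d2:13  d3:7  d4:5  d5:0  d6:0  d7:0 ⇒ 13.
Leveled (D@1, E@5, F@1, G@1, H@3): d1:7  d2:7  d3:7  d4:7  d5:6  d6:4  d7:0 ⇒ 7.
Reduction 13 − 7 = 6.

6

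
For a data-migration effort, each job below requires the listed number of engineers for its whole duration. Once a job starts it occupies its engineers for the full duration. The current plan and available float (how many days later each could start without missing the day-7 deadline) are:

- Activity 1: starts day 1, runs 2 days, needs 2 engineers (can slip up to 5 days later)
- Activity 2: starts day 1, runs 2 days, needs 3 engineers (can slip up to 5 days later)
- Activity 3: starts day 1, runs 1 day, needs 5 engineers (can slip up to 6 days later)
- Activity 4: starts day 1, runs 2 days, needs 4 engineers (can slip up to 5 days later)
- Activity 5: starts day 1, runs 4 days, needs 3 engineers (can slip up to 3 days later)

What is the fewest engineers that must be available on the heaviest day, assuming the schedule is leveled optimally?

6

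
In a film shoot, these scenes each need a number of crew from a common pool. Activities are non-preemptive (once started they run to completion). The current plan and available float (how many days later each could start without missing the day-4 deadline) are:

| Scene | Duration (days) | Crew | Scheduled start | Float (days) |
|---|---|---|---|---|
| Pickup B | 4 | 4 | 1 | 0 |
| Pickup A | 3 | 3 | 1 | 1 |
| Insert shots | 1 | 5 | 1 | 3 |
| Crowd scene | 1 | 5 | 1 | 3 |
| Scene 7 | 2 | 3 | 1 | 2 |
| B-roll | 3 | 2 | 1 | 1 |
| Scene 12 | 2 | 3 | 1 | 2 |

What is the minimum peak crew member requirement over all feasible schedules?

15

Early-start (Pickup B@1, Pickup A@1, Insert shots@1, Crowd scene@1, Scene 7@1, B-roll@1, Scene 12@1) gives peak 25: d1:25  d2:15  d3:9  d4:4.
Shift Crowd scene→2, Scene 7→3, Scene 12→3.
Schedule Pickup B@1, Pickup A@1, Insert shots@1, Crowd scene@2, Scene 7@3, B-roll@1, Scene 12@3: d1:14  d2:14  d3:15  d4:10 — peak 15.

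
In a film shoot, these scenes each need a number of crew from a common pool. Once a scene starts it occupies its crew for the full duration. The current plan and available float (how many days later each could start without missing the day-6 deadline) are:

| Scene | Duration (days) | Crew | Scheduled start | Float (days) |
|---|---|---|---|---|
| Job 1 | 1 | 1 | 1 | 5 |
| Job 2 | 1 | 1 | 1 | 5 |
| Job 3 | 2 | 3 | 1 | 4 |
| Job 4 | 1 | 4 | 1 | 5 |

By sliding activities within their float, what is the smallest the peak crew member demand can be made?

Early-start (Job 1@1, Job 2@1, Job 3@1, Job 4@1) gives peak 9: d1:9  d2:3  d3:0  d4:0  d5:0  d6:0.
Shift Job 3→2, Job 4→4.
Schedule Job 1@1, Job 2@1, Job 3@2, Job 4@4: d1:2  d2:3  d3:3  d4:4  d5:0  d6:0 — peak 4.

4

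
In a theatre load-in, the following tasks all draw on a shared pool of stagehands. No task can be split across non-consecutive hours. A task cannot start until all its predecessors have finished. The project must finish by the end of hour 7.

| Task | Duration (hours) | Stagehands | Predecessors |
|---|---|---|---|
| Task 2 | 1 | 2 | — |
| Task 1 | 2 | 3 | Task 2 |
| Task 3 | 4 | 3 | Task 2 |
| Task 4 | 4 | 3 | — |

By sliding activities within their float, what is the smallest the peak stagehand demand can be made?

6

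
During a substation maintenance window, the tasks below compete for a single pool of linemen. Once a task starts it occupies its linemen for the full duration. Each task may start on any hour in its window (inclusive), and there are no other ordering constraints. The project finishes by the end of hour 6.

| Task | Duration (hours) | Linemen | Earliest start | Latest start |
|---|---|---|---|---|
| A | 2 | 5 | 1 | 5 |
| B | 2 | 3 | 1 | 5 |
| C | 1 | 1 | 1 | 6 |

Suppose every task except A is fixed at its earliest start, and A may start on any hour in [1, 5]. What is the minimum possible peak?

5

A@1: h1:9  h2:8  h3:0  h4:0  h5:0  h6:0 → peak 9
A@2: h1:4  h2:8  h3:5  h4:0  h5:0  h6:0 → peak 8
A@3: h1:4  h2:3  h3:5  h4:5  h5:0  h6:0 → peak 5
A@4: h1:4  h2:3  h3:0  h4:5  h5:5  h6:0 → peak 5
A@5: h1:4  h2:3  h3:0  h4:0  h5:5  h6:5 → peak 5
Best is A@3, peak 5.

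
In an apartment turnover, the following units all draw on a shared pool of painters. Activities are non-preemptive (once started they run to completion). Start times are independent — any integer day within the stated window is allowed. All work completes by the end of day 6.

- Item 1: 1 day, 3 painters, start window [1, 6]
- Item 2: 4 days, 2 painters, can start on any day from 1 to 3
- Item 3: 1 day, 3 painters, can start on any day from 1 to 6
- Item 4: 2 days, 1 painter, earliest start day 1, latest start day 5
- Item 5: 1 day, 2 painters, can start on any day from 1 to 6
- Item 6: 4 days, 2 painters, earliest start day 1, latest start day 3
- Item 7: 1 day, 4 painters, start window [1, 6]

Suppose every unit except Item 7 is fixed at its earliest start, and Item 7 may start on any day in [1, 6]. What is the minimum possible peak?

13

Item 7@1: d1:17  d2:5  d3:4  d4:4  d5:0  d6:0 → peak 17
Item 7@2: d1:13  d2:9  d3:4  d4:4  d5:0  d6:0 → peak 13
Item 7@3: d1:13  d2:5  d3:8  d4:4  d5:0  d6:0 → peak 13
Item 7@4: d1:13  d2:5  d3:4  d4:8  d5:0  d6:0 → peak 13
Item 7@5: d1:13  d2:5  d3:4  d4:4  d5:4  d6:0 → peak 13
Item 7@6: d1:13  d2:5  d3:4  d4:4  d5:0  d6:4 → peak 13
Best is Item 7@2, peak 13.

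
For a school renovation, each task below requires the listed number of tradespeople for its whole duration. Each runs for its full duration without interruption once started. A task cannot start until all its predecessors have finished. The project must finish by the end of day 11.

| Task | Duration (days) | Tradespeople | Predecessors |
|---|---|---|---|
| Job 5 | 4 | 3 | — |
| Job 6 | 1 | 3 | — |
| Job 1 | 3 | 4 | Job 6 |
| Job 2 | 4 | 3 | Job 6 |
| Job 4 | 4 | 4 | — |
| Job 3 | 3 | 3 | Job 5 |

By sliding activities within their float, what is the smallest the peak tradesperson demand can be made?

7

Early-start (Job 5@1, Job 6@1, Job 1@2, Job 2@2, Job 4@1, Job 3@5) gives peak 14: d1:10  d2:14  d3:14  d4:14  d5:6  d6:3  d7:3  d8:0  d9:0  d10:0  d11:0.
Shift Job 2→5, Job 4→5, Job 3→9.
Schedule Job 5@1, Job 6@1, Job 1@2, Job 2@5, Job 4@5, Job 3@9: d1:6  d2:7  d3:7  d4:7  d5:7  d6:7  d7:7  d8:7  d9:3  d10:3  d11:3 — peak 7.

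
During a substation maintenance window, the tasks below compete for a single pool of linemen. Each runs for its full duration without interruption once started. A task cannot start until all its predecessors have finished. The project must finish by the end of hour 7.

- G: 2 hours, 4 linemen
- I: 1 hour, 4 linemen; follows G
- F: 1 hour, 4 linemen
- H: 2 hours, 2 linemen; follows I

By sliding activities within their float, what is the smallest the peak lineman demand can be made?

4

Early-start (G@1, I@3, F@1, H@4) gives peak 8: h1:8  h2:4  h3:4  h4:2  h5:2  h6:0  h7:0.
Shift F→4, H→5.
Schedule G@1, I@3, F@4, H@5: h1:4  h2:4  h3:4  h4:4  h5:2  h6:2  h7:0 — peak 4.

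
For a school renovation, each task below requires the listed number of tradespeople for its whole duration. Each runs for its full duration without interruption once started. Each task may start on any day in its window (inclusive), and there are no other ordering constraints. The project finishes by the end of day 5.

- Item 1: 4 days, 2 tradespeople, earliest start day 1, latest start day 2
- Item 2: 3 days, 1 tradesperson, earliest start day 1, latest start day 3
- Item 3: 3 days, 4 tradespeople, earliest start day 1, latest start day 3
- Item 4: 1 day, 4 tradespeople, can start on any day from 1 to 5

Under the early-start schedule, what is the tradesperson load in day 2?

7

At early start, day 2 has: Item 1, Item 2, Item 3.
Demand: 2 + 1 + 4 = 7.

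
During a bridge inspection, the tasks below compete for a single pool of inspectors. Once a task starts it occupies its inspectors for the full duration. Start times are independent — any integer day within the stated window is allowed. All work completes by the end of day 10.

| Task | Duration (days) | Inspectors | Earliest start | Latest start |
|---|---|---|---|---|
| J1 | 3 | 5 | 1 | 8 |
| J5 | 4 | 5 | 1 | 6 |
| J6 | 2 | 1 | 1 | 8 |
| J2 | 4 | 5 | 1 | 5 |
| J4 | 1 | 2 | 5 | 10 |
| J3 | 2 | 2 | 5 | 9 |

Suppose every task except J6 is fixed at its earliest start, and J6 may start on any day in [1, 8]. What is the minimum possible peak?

J6@1: d1:16  d2:16  d3:15  d4:10  d5:4  d6:2  d7:0  d8:0  d9:0  d10:0 → peak 16
J6@2: d1:15  d2:16  d3:16  d4:10  d5:4  d6:2  d7:0  d8:0  d9:0  d10:0 → peak 16
J6@3: d1:15  d2:15  d3:16  d4:11  d5:4  d6:2  d7:0  d8:0  d9:0  d10:0 → peak 16
J6@4: d1:15  d2:15  d3:15  d4:11  d5:5  d6:2  d7:0  d8:0  d9:0  d10:0 → peak 15
J6@5: d1:15  d2:15  d3:15  d4:10  d5:5  d6:3  d7:0  d8:0  d9:0  d10:0 → peak 15
J6@6: d1:15  d2:15  d3:15  d4:10  d5:4  d6:3  d7:1  d8:0  d9:0  d10:0 → peak 15
J6@7: d1:15  d2:15  d3:15  d4:10  d5:4  d6:2  d7:1  d8:1  d9:0  d10:0 → peak 15
J6@8: d1:15  d2:15  d3:15  d4:10  d5:4  d6:2  d7:0  d8:1  d9:1  d10:0 → peak 15
Best is J6@4, peak 15.

15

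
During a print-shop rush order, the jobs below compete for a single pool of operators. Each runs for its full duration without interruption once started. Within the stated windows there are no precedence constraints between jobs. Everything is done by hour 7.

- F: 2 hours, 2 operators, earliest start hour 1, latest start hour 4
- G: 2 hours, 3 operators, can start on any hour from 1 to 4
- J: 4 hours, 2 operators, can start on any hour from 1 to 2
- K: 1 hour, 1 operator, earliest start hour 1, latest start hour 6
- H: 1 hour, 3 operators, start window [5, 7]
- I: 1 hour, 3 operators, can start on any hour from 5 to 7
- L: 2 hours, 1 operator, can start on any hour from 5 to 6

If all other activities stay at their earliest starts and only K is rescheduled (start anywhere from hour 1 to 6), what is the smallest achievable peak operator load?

7

K@1: h1:8  h2:7  h3:2  h4:2  h5:7  h6:1  h7:0 → peak 8
K@2: h1:7  h2:8  h3:2  h4:2  h5:7  h6:1  h7:0 → peak 8
K@3: h1:7  h2:7  h3:3  h4:2  h5:7  h6:1  h7:0 → peak 7
K@4: h1:7  h2:7  h3:2  h4:3  h5:7  h6:1  h7:0 → peak 7
K@5: h1:7  h2:7  h3:2  h4:2  h5:8  h6:1  h7:0 → peak 8
K@6: h1:7  h2:7  h3:2  h4:2  h5:7  h6:2  h7:0 → peak 7
Best is K@3, peak 7.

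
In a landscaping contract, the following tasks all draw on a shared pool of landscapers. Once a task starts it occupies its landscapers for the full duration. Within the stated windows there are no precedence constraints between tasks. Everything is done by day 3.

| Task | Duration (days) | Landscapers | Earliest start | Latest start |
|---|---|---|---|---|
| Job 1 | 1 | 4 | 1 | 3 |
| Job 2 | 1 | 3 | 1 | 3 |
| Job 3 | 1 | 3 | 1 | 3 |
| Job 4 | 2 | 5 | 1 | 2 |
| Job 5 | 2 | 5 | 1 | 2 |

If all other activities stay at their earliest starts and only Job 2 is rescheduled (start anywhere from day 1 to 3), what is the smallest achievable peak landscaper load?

17

Job 2@1: d1:20  d2:10  d3:0 → peak 20
Job 2@2: d1:17  d2:13  d3:0 → peak 17
Job 2@3: d1:17  d2:10  d3:3 → peak 17
Best is Job 2@2, peak 17.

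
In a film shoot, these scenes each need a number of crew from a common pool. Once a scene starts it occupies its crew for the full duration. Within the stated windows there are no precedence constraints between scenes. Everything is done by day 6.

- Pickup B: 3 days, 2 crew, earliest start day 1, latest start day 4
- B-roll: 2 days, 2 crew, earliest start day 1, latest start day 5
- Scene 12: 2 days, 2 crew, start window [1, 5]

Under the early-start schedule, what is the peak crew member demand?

6

Early-start schedule: Pickup B@1, B-roll@1, Scene 12@1.
Load per day: day 1: 6, day 2: 6, day 3: 2, day 4: 0, day 5: 0, day 6: 0.
Peak is 6.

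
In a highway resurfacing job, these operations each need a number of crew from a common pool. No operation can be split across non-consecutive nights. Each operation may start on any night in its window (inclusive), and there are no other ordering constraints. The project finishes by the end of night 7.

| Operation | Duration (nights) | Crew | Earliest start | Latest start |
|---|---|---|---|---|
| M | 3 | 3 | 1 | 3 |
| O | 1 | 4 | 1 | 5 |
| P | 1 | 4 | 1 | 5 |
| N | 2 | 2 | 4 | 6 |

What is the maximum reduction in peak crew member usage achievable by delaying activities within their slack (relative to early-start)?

Early-start peak: n1:11  n2:3  n3:3  n4:2  n5:2  n6:0  n7:0 ⇒ 11.
Leveled (M@1, O@4, P@5, N@6): n1:3  n2:3  n3:3  n4:4  n5:4  n6:2  n7:2 ⇒ 4.
Reduction 11 − 4 = 7.

7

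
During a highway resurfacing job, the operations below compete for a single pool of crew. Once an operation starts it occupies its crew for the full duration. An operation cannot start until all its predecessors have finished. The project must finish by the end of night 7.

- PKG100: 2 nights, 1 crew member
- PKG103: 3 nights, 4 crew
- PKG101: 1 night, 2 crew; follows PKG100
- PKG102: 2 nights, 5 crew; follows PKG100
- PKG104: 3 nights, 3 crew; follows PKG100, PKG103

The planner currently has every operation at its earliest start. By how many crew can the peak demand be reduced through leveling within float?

3

Early-start peak: n1:5  n2:5  n3:11  n4:8  n5:3  n6:3  n7:0 ⇒ 11.
Leveled (PKG100@1, PKG103@1, PKG101@3, PKG102@4, PKG104@4): n1:5  n2:5  n3:6  n4:8  n5:8  n6:3  n7:0 ⇒ 8.
Reduction 11 − 8 = 3.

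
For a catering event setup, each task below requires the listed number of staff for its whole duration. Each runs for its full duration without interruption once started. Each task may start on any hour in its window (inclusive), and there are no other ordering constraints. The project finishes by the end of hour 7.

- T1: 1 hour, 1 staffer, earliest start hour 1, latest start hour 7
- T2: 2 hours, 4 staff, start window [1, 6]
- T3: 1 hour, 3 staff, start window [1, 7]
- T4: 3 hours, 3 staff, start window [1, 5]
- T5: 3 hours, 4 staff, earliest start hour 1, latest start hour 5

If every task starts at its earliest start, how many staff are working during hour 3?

At early start, hour 3 has: T4, T5.
Demand: 3 + 4 = 7.

7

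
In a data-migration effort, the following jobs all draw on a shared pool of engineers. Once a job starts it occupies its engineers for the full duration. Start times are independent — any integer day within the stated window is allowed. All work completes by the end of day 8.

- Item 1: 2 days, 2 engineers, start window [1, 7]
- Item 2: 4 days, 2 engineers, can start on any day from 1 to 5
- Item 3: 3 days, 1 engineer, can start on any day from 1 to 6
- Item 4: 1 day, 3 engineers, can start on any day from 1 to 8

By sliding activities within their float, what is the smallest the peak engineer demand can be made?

3

Early-start (Item 1@1, Item 2@1, Item 3@1, Item 4@1) gives peak 8: d1:8  d2:5  d3:3  d4:2  d5:0  d6:0  d7:0  d8:0.
Shift Item 2→3, Item 4→7.
Schedule Item 1@1, Item 2@3, Item 3@1, Item 4@7: d1:3  d2:3  d3:3  d4:2  d5:2  d6:2  d7:3  d8:0 — peak 3.
Total engineer-days = 18 over 8 days ⇒ peak ≥ ⌈18/8⌉ = 3, so 3 is optimal.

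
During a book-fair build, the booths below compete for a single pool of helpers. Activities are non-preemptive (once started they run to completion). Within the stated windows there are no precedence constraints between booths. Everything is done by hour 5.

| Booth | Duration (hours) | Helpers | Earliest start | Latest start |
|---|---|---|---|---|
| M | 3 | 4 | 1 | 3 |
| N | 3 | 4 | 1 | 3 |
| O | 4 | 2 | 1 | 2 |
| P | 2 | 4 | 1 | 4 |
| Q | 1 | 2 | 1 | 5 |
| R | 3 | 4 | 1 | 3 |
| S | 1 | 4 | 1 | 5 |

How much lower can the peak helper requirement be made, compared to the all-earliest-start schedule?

Early-start peak: h1:24  h2:18  h3:14  h4:2  h5:0 ⇒ 24.
Leveled (M@1, N@1, O@1, P@1, Q@4, R@3, S@4): h1:14  h2:14  h3:14  h4:12  h5:4 ⇒ 14.
Reduction 24 − 14 = 10.

10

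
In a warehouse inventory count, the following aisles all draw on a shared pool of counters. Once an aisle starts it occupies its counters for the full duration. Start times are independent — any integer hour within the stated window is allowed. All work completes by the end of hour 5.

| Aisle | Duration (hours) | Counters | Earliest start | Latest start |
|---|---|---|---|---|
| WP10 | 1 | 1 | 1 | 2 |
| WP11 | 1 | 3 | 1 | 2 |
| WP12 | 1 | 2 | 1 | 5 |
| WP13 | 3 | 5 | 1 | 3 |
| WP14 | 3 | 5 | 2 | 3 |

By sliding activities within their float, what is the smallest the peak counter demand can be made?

Early-start (WP10@1, WP11@1, WP12@1, WP13@1, WP14@2) gives peak 11: h1:11  h2:10  h3:10  h4:5  h5:0.
Shift WP13→2.
Schedule WP10@1, WP11@1, WP12@1, WP13@2, WP14@2: h1:6  h2:10  h3:10  h4:10  h5:0 — peak 10.

10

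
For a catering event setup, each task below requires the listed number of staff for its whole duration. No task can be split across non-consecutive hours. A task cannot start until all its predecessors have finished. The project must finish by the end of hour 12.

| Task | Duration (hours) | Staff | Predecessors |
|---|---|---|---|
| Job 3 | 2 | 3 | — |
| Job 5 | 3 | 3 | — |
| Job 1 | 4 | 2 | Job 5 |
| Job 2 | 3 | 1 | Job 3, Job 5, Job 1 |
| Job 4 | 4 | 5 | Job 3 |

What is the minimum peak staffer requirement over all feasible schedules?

6

Early-start (Job 3@1, Job 5@1, Job 1@4, Job 2@8, Job 4@3) gives peak 8: h1:6  h2:6  h3:8  h4:7  h5:7  h6:7  h7:2  h8:1  h9:1  h10:1  h11:0  h12:0.
Shift Job 4→8.
Schedule Job 3@1, Job 5@1, Job 1@4, Job 2@8, Job 4@8: h1:6  h2:6  h3:3  h4:2  h5:2  h6:2  h7:2  h8:6  h9:6  h10:6  h11:5  h12:0 — peak 6.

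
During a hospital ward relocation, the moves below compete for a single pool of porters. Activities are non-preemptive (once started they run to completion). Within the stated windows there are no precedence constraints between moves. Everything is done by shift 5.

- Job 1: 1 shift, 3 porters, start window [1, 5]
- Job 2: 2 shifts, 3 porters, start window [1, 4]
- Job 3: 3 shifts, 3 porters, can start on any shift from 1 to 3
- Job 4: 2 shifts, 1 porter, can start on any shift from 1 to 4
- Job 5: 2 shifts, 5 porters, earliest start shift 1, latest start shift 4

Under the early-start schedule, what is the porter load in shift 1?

At early start, shift 1 has: Job 1, Job 2, Job 3, Job 4, Job 5.
Demand: 3 + 3 + 3 + 1 + 5 = 15.

15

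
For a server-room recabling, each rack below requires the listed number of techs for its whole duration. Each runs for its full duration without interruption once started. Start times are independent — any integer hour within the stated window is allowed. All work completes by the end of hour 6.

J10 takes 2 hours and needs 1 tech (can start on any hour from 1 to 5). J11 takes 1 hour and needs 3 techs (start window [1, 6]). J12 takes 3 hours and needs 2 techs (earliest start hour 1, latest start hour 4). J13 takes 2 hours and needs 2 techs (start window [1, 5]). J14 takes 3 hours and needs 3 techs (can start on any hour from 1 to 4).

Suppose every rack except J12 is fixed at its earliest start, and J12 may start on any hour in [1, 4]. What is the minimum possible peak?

9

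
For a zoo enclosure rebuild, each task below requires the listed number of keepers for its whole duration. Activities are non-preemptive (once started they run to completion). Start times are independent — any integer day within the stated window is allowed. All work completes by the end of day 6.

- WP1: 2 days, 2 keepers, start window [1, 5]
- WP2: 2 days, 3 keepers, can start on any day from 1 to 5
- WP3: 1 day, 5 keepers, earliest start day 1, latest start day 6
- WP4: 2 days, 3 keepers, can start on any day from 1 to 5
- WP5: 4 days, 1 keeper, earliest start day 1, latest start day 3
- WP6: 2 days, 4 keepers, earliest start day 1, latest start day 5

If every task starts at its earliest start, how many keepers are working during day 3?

1

At early start, day 3 has: WP5.
Demand: 1 = 1.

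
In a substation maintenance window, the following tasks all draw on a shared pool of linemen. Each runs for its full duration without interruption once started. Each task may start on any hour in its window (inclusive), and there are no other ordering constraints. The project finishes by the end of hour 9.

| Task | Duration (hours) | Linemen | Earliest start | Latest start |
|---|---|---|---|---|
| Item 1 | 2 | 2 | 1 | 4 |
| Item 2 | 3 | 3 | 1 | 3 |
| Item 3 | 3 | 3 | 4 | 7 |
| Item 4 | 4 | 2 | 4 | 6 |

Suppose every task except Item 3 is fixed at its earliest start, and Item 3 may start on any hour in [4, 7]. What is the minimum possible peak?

5

Item 3@4: h1:5  h2:5  h3:3  h4:5  h5:5  h6:5  h7:2  h8:0  h9:0 → peak 5
Item 3@5: h1:5  h2:5  h3:3  h4:2  h5:5  h6:5  h7:5  h8:0  h9:0 → peak 5
Item 3@6: h1:5  h2:5  h3:3  h4:2  h5:2  h6:5  h7:5  h8:3  h9:0 → peak 5
Item 3@7: h1:5  h2:5  h3:3  h4:2  h5:2  h6:2  h7:5  h8:3  h9:3 → peak 5
Best is Item 3@4, peak 5.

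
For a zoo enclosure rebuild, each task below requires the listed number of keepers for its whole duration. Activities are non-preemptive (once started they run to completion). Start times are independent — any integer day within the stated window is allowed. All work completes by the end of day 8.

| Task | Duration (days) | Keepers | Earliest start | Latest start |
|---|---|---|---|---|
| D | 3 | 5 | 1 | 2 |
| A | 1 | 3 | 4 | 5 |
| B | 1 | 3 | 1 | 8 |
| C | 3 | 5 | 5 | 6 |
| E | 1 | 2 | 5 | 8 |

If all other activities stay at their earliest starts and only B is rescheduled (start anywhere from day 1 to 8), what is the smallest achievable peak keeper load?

7

B@1: d1:8  d2:5  d3:5  d4:3  d5:7  d6:5  d7:5  d8:0 → peak 8
B@2: d1:5  d2:8  d3:5  d4:3  d5:7  d6:5  d7:5  d8:0 → peak 8
B@3: d1:5  d2:5  d3:8  d4:3  d5:7  d6:5  d7:5  d8:0 → peak 8
B@4: d1:5  d2:5  d3:5  d4:6  d5:7  d6:5  d7:5  d8:0 → peak 7
B@5: d1:5  d2:5  d3:5  d4:3  d5:10  d6:5  d7:5  d8:0 → peak 10
B@6: d1:5  d2:5  d3:5  d4:3  d5:7  d6:8  d7:5  d8:0 → peak 8
B@7: d1:5  d2:5  d3:5  d4:3  d5:7  d6:5  d7:8  d8:0 → peak 8
B@8: d1:5  d2:5  d3:5  d4:3  d5:7  d6:5  d7:5  d8:3 → peak 7
Best is B@4, peak 7.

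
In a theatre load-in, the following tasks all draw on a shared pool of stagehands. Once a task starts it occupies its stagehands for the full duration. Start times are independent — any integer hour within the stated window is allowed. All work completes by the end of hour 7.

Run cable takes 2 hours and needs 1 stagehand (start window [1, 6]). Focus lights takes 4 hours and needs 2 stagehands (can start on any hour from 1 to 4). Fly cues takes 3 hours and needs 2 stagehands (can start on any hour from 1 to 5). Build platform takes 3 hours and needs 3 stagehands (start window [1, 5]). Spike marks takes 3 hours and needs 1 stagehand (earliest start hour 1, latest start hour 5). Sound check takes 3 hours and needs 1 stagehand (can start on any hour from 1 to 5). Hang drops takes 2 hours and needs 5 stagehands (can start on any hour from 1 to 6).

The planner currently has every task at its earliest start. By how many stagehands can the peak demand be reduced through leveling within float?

8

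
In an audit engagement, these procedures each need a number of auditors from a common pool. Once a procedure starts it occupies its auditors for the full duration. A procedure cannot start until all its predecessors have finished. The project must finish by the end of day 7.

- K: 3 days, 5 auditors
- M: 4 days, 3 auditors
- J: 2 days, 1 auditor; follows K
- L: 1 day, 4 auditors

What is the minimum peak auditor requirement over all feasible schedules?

7

Early-start (K@1, M@1, J@4, L@1) gives peak 12: d1:12  d2:8  d3:8  d4:4  d5:1  d6:0  d7:0.
Shift M→4, L→6.
Schedule K@1, M@4, J@4, L@6: d1:5  d2:5  d3:5  d4:4  d5:4  d6:7  d7:3 — peak 7.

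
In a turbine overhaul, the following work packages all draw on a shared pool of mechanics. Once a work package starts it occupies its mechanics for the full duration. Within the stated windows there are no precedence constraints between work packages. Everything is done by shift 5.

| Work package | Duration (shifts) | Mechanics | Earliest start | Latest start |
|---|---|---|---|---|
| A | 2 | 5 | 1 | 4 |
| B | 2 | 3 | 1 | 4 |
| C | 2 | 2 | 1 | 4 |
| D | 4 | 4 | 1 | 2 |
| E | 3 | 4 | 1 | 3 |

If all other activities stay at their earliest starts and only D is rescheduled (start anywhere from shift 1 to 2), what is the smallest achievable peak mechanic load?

18

D@1: s1:18  s2:18  s3:8  s4:4  s5:0 → peak 18
D@2: s1:14  s2:18  s3:8  s4:4  s5:4 → peak 18
Best is D@1, peak 18.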